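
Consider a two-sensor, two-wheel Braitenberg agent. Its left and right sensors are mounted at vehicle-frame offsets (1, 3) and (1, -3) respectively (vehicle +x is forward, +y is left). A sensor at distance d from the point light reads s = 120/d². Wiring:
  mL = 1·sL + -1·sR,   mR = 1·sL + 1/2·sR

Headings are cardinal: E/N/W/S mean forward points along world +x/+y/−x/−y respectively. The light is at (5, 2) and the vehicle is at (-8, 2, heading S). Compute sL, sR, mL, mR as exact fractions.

left sensor world pos  = (-5, 1); dL² = 101
right sensor world pos = (-11, 1); dR² = 257
sL = 120/101 = 120/101
sR = 120/257 = 120/257
mL = 1·sL + -1·sR = 18720/25957
mR = 1·sL + 1/2·sR = 36900/25957

120/101 120/257 18720/25957 36900/25957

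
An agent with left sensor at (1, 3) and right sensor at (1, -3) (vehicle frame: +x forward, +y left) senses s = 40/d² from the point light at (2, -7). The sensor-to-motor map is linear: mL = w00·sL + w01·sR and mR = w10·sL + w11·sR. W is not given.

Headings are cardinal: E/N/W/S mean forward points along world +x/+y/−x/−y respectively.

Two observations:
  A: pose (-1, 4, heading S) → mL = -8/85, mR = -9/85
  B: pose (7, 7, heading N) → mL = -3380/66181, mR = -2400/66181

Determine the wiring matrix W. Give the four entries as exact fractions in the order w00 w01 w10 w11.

1/2 -1 -1 1

obs A: pose=(-1,4,S) → sL=2/5, sR=5/17, mL=-8/85, mR=-9/85
obs B: pose=(7,7,N) → sL=40/229, sR=40/289, mL=-3380/66181, mR=-2400/66181
sensor matrix S = [[2/5, 5/17], [40/229, 40/289]]; det S = 264/66181
solve [mL_A; mL_B] = S·[w00; w01] and [mR_A; mR_B] = S·[w10; w11]:
  w00 = 1/2, w01 = -1, w10 = -1, w11 = 1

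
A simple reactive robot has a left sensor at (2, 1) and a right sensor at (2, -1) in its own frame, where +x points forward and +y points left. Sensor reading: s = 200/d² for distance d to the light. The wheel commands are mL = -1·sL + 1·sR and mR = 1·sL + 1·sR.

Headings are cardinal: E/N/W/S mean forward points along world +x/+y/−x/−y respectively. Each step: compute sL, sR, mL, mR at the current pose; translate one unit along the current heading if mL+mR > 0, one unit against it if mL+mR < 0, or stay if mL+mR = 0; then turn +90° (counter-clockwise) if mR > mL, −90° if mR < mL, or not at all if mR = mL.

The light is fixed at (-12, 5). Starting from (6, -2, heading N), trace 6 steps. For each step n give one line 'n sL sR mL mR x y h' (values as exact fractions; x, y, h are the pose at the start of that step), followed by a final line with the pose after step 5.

n=0: pose=(6,-2,N); sL=100/157, sR=100/193; mL=-3600/30301, mR=35000/30301; mL+mR=200/193 → advance +1; mR−mL=200/157 → turn +1·90°
n=1: pose=(6,-1,W); sL=40/61, sR=200/281; mL=960/17141, mR=23440/17141; mL+mR=400/281 → advance +1; mR−mL=80/61 → turn +1·90°
n=2: pose=(5,-1,S); sL=50/97, sR=5/8; mL=85/776, mR=885/776; mL+mR=5/4 → advance +1; mR−mL=100/97 → turn +1·90°
n=3: pose=(5,-2,E); sL=200/397, sR=8/17; mL=-224/6749, mR=6576/6749; mL+mR=16/17 → advance +1; mR−mL=400/397 → turn +1·90°
n=4: pose=(6,-2,N); sL=100/157, sR=100/193; mL=-3600/30301, mR=35000/30301; mL+mR=200/193 → advance +1; mR−mL=200/157 → turn +1·90°
n=5: pose=(6,-1,W); sL=40/61, sR=200/281; mL=960/17141, mR=23440/17141; mL+mR=400/281 → advance +1; mR−mL=80/61 → turn +1·90°

0 100/157 100/193 -3600/30301 35000/30301 6 -2 N
1 40/61 200/281 960/17141 23440/17141 6 -1 W
2 50/97 5/8 85/776 885/776 5 -1 S
3 200/397 8/17 -224/6749 6576/6749 5 -2 E
4 100/157 100/193 -3600/30301 35000/30301 6 -2 N
5 40/61 200/281 960/17141 23440/17141 6 -1 W
final 5 -1 S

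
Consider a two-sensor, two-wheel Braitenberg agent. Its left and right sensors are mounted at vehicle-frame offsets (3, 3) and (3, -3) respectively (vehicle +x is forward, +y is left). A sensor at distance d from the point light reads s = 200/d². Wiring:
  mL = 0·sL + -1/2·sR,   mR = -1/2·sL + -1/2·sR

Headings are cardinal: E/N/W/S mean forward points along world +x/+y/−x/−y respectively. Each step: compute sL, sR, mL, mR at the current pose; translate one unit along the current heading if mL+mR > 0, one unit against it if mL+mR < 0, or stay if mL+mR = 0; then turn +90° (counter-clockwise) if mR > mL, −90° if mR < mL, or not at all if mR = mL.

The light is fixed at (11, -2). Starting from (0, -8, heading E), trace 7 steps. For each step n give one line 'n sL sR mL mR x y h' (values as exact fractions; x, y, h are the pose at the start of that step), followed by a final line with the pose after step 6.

0 200/73 40/29 -20/29 -4360/2117 0 -8 E
1 100/81 100/153 -50/153 -1300/1377 -1 -8 S
2 200/289 200/229 -100/229 -51800/66181 -1 -7 W
3 1 50/17 -25/17 -67/34 0 -7 N
4 200/73 40/29 -20/29 -4360/2117 0 -8 E
5 100/81 100/153 -50/153 -1300/1377 -1 -8 S
6 200/289 200/229 -100/229 -51800/66181 -1 -7 W
final 0 -7 N

n=0: pose=(0,-8,E); sL=200/73, sR=40/29; mL=-20/29, mR=-4360/2117; mL+mR=-5820/2117 → advance -1; mR−mL=-100/73 → turn -1·90°
n=1: pose=(-1,-8,S); sL=100/81, sR=100/153; mL=-50/153, mR=-1300/1377; mL+mR=-1750/1377 → advance -1; mR−mL=-50/81 → turn -1·90°
n=2: pose=(-1,-7,W); sL=200/289, sR=200/229; mL=-100/229, mR=-51800/66181; mL+mR=-80700/66181 → advance -1; mR−mL=-100/289 → turn -1·90°
n=3: pose=(0,-7,N); sL=1, sR=50/17; mL=-25/17, mR=-67/34; mL+mR=-117/34 → advance -1; mR−mL=-1/2 → turn -1·90°
n=4: pose=(0,-8,E); sL=200/73, sR=40/29; mL=-20/29, mR=-4360/2117; mL+mR=-5820/2117 → advance -1; mR−mL=-100/73 → turn -1·90°
n=5: pose=(-1,-8,S); sL=100/81, sR=100/153; mL=-50/153, mR=-1300/1377; mL+mR=-1750/1377 → advance -1; mR−mL=-50/81 → turn -1·90°
n=6: pose=(-1,-7,W); sL=200/289, sR=200/229; mL=-100/229, mR=-51800/66181; mL+mR=-80700/66181 → advance -1; mR−mL=-100/289 → turn -1·90°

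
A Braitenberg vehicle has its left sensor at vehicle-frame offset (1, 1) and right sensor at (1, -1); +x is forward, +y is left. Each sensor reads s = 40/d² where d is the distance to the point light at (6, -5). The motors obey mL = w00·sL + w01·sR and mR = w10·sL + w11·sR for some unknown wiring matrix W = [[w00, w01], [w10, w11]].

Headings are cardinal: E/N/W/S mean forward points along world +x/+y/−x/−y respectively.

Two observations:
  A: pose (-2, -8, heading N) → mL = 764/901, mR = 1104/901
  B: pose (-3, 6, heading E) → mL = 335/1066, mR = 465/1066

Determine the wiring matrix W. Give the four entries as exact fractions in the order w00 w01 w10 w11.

1 1/2 1 1

obs A: pose=(-2,-8,N) → sL=8/17, sR=40/53, mL=764/901, mR=1104/901
obs B: pose=(-3,6,E) → sL=5/26, sR=10/41, mL=335/1066, mR=465/1066
sensor matrix S = [[8/17, 40/53], [5/26, 10/41]]; det S = -14580/480233
solve [mL_A; mL_B] = S·[w00; w01] and [mR_A; mR_B] = S·[w10; w11]:
  w00 = 1, w01 = 1/2, w10 = 1, w11 = 1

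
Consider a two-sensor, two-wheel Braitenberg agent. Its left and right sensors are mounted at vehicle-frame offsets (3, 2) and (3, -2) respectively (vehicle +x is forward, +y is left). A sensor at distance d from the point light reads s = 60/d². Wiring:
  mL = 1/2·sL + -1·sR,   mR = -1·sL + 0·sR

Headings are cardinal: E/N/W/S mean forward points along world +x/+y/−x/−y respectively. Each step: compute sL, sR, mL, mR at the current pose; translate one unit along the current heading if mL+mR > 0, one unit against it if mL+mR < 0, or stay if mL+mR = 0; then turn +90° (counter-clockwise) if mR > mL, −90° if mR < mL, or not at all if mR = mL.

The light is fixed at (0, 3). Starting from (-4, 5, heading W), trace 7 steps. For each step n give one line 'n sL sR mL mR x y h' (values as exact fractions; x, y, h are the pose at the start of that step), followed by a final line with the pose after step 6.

n=0: pose=(-4,5,W); sL=60/49, sR=12/13; mL=-198/637, mR=-60/49; mL+mR=-978/637 → advance -1; mR−mL=-582/637 → turn -1·90°
n=1: pose=(-3,5,N); sL=6/5, sR=30/13; mL=-111/65, mR=-6/5; mL+mR=-189/65 → advance -1; mR−mL=33/65 → turn +1·90°
n=2: pose=(-3,4,W); sL=60/37, sR=4/3; mL=-58/111, mR=-60/37; mL+mR=-238/111 → advance -1; mR−mL=-122/111 → turn -1·90°
n=3: pose=(-2,4,N); sL=15/8, sR=15/4; mL=-45/16, mR=-15/8; mL+mR=-75/16 → advance -1; mR−mL=15/16 → turn +1·90°
n=4: pose=(-2,3,W); sL=60/29, sR=60/29; mL=-30/29, mR=-60/29; mL+mR=-90/29 → advance -1; mR−mL=-30/29 → turn -1·90°
n=5: pose=(-1,3,N); sL=10/3, sR=6; mL=-13/3, mR=-10/3; mL+mR=-23/3 → advance -1; mR−mL=1 → turn +1·90°
n=6: pose=(-1,2,W); sL=12/5, sR=60/17; mL=-198/85, mR=-12/5; mL+mR=-402/85 → advance -1; mR−mL=-6/85 → turn -1·90°

0 60/49 12/13 -198/637 -60/49 -4 5 W
1 6/5 30/13 -111/65 -6/5 -3 5 N
2 60/37 4/3 -58/111 -60/37 -3 4 W
3 15/8 15/4 -45/16 -15/8 -2 4 N
4 60/29 60/29 -30/29 -60/29 -2 3 W
5 10/3 6 -13/3 -10/3 -1 3 N
6 12/5 60/17 -198/85 -12/5 -1 2 W
final 0 2 N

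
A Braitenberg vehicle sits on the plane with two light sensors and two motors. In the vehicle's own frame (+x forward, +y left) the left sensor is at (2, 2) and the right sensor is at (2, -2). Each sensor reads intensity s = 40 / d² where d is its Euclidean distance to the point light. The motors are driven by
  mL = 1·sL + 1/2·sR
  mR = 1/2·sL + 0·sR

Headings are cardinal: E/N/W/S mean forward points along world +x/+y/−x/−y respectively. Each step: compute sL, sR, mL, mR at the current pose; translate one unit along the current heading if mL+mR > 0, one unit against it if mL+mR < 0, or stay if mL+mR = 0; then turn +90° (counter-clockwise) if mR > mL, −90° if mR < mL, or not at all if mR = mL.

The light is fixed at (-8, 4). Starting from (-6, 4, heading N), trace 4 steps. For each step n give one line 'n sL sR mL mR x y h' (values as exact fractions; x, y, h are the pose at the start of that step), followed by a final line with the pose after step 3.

0 10 2 11 5 -6 4 N
1 8/5 40/17 236/85 4/5 -6 5 E
2 20/13 20 150/13 10/13 -5 5 S
3 8 8 12 4 -5 4 W
final -6 4 N

n=0: pose=(-6,4,N); sL=10, sR=2; mL=11, mR=5; mL+mR=16 → advance +1; mR−mL=-6 → turn -1·90°
n=1: pose=(-6,5,E); sL=8/5, sR=40/17; mL=236/85, mR=4/5; mL+mR=304/85 → advance +1; mR−mL=-168/85 → turn -1·90°
n=2: pose=(-5,5,S); sL=20/13, sR=20; mL=150/13, mR=10/13; mL+mR=160/13 → advance +1; mR−mL=-140/13 → turn -1·90°
n=3: pose=(-5,4,W); sL=8, sR=8; mL=12, mR=4; mL+mR=16 → advance +1; mR−mL=-8 → turn -1·90°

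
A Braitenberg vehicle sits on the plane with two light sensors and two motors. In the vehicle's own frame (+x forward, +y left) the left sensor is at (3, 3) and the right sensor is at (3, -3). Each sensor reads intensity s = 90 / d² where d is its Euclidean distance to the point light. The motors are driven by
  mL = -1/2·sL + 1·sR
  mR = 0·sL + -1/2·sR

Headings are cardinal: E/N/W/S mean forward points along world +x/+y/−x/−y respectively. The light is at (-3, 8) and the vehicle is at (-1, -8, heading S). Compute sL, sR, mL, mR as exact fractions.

left sensor world pos  = (2, -11); dL² = 386
right sensor world pos = (-4, -11); dR² = 362
sL = 90/386 = 45/193
sR = 90/362 = 45/181
mL = -1/2·sL + 1·sR = 9225/69866
mR = 0·sL + -1/2·sR = -45/362

45/193 45/181 9225/69866 -45/362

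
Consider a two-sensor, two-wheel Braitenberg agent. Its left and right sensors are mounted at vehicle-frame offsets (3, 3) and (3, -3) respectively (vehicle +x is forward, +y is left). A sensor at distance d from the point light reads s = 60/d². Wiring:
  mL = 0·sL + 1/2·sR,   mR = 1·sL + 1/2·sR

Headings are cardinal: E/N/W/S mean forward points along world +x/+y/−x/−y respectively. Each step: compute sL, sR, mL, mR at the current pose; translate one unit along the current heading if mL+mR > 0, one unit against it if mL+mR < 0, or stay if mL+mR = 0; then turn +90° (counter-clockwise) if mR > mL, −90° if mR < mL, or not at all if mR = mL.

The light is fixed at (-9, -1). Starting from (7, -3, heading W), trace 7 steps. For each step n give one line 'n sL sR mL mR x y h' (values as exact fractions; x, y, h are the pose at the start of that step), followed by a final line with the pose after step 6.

n=0: pose=(7,-3,W); sL=30/97, sR=6/17; mL=3/17, mR=801/1649; mL+mR=1092/1649 → advance +1; mR−mL=30/97 → turn +1·90°
n=1: pose=(6,-3,S); sL=60/349, sR=60/169; mL=30/169, mR=20610/58981; mL+mR=31080/58981 → advance +1; mR−mL=60/349 → turn +1·90°
n=2: pose=(6,-4,E); sL=5/27, sR=1/6; mL=1/12, mR=29/108; mL+mR=19/54 → advance +1; mR−mL=5/27 → turn +1·90°
n=3: pose=(7,-4,N); sL=60/169, sR=60/361; mL=30/361, mR=26730/61009; mL+mR=31800/61009 → advance +1; mR−mL=60/169 → turn +1·90°
n=4: pose=(7,-3,W); sL=30/97, sR=6/17; mL=3/17, mR=801/1649; mL+mR=1092/1649 → advance +1; mR−mL=30/97 → turn +1·90°
n=5: pose=(6,-3,S); sL=60/349, sR=60/169; mL=30/169, mR=20610/58981; mL+mR=31080/58981 → advance +1; mR−mL=60/349 → turn +1·90°
n=6: pose=(6,-4,E); sL=5/27, sR=1/6; mL=1/12, mR=29/108; mL+mR=19/54 → advance +1; mR−mL=5/27 → turn +1·90°

0 30/97 6/17 3/17 801/1649 7 -3 W
1 60/349 60/169 30/169 20610/58981 6 -3 S
2 5/27 1/6 1/12 29/108 6 -4 E
3 60/169 60/361 30/361 26730/61009 7 -4 N
4 30/97 6/17 3/17 801/1649 7 -3 W
5 60/349 60/169 30/169 20610/58981 6 -3 S
6 5/27 1/6 1/12 29/108 6 -4 E
final 7 -4 N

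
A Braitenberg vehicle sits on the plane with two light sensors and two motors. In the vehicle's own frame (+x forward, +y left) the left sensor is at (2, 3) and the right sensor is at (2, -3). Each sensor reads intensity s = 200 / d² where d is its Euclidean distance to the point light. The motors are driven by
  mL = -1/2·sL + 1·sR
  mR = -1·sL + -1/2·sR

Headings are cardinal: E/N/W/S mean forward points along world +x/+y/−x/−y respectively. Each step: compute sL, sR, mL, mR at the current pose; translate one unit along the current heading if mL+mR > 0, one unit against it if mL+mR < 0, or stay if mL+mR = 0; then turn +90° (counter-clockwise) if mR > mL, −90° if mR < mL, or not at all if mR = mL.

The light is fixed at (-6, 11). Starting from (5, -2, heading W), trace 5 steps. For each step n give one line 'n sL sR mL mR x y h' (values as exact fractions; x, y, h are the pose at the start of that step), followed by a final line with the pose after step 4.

n=0: pose=(5,-2,W); sL=200/337, sR=200/181; mL=49300/60997, mR=-69900/60997; mL+mR=-20600/60997 → advance -1; mR−mL=-119200/60997 → turn -1·90°
n=1: pose=(6,-2,N); sL=100/101, sR=100/173; mL=1450/17473, mR=-22350/17473; mL+mR=-20900/17473 → advance -1; mR−mL=-23800/17473 → turn -1·90°
n=2: pose=(6,-3,E); sL=200/317, sR=40/97; mL=2980/30749, mR=-25740/30749; mL+mR=-22760/30749 → advance -1; mR−mL=-28720/30749 → turn -1·90°
n=3: pose=(5,-3,S); sL=50/113, sR=5/8; mL=365/904, mR=-1365/1808; mL+mR=-635/1808 → advance -1; mR−mL=-2095/1808 → turn -1·90°
n=4: pose=(5,-2,W); sL=200/337, sR=200/181; mL=49300/60997, mR=-69900/60997; mL+mR=-20600/60997 → advance -1; mR−mL=-119200/60997 → turn -1·90°

0 200/337 200/181 49300/60997 -69900/60997 5 -2 W
1 100/101 100/173 1450/17473 -22350/17473 6 -2 N
2 200/317 40/97 2980/30749 -25740/30749 6 -3 E
3 50/113 5/8 365/904 -1365/1808 5 -3 S
4 200/337 200/181 49300/60997 -69900/60997 5 -2 W
final 6 -2 N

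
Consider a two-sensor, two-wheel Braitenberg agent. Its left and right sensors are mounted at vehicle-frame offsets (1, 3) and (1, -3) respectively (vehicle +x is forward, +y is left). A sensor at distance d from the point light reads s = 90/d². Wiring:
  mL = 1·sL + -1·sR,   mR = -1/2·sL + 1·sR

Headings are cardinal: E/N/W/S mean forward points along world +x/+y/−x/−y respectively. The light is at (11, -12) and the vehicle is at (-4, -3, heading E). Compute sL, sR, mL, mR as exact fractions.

9/34 45/116 -243/1972 126/493

left sensor world pos  = (-3, 0); dL² = 340
right sensor world pos = (-3, -6); dR² = 232
sL = 90/340 = 9/34
sR = 90/232 = 45/116
mL = 1·sL + -1·sR = -243/1972
mR = -1/2·sL + 1·sR = 126/493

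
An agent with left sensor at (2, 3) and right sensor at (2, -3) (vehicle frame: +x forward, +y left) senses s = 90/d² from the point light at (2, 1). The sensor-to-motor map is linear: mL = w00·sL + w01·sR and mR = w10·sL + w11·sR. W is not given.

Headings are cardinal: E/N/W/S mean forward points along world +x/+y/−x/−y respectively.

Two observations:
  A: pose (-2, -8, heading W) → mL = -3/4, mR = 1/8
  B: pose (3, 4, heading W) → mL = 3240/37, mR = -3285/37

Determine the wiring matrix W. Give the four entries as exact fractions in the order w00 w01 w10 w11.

1 -1 -1 1/2

obs A: pose=(-2,-8,W) → sL=1/2, sR=5/4, mL=-3/4, mR=1/8
obs B: pose=(3,4,W) → sL=90, sR=90/37, mL=3240/37, mR=-3285/37
sensor matrix S = [[1/2, 5/4], [90, 90/37]]; det S = -8235/74
solve [mL_A; mL_B] = S·[w00; w01] and [mR_A; mR_B] = S·[w10; w11]:
  w00 = 1, w01 = -1, w10 = -1, w11 = 1/2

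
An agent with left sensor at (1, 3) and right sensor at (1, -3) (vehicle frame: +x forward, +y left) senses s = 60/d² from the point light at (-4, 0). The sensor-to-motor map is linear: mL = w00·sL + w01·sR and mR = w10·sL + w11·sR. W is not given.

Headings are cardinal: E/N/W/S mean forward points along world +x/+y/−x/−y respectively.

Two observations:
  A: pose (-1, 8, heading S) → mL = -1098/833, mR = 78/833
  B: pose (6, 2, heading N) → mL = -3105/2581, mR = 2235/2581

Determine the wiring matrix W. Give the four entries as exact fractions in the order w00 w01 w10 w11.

-1 -1/2 1 -1/2

obs A: pose=(-1,8,S) → sL=12/17, sR=60/49, mL=-1098/833, mR=78/833
obs B: pose=(6,2,N) → sL=30/29, sR=30/89, mL=-3105/2581, mR=2235/2581
sensor matrix S = [[12/17, 60/49], [30/29, 30/89]]; det S = -2211840/2149973
solve [mL_A; mL_B] = S·[w00; w01] and [mR_A; mR_B] = S·[w10; w11]:
  w00 = -1, w01 = -1/2, w10 = 1, w11 = -1/2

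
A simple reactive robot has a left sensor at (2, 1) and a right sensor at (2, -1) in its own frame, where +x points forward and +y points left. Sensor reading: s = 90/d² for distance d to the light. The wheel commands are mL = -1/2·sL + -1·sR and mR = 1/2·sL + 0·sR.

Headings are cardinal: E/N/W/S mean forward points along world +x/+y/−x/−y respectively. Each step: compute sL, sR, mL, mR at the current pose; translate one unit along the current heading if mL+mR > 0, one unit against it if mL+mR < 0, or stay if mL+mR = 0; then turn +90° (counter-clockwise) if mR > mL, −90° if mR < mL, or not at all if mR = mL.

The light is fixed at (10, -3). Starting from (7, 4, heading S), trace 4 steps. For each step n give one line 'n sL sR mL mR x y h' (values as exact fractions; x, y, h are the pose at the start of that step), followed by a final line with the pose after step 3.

n=0: pose=(7,4,S); sL=90/29, sR=90/41; mL=-4455/1189, mR=45/29; mL+mR=-90/41 → advance -1; mR−mL=6300/1189 → turn +1·90°
n=1: pose=(7,5,E); sL=45/41, sR=9/5; mL=-963/410, mR=45/82; mL+mR=-9/5 → advance -1; mR−mL=594/205 → turn +1·90°
n=2: pose=(6,5,N); sL=18/25, sR=90/109; mL=-3231/2725, mR=9/25; mL+mR=-90/109 → advance -1; mR−mL=4212/2725 → turn +1·90°
n=3: pose=(6,4,W); sL=5/4, sR=9/10; mL=-61/40, mR=5/8; mL+mR=-9/10 → advance -1; mR−mL=43/20 → turn +1·90°

0 90/29 90/41 -4455/1189 45/29 7 4 S
1 45/41 9/5 -963/410 45/82 7 5 E
2 18/25 90/109 -3231/2725 9/25 6 5 N
3 5/4 9/10 -61/40 5/8 6 4 W
final 7 4 S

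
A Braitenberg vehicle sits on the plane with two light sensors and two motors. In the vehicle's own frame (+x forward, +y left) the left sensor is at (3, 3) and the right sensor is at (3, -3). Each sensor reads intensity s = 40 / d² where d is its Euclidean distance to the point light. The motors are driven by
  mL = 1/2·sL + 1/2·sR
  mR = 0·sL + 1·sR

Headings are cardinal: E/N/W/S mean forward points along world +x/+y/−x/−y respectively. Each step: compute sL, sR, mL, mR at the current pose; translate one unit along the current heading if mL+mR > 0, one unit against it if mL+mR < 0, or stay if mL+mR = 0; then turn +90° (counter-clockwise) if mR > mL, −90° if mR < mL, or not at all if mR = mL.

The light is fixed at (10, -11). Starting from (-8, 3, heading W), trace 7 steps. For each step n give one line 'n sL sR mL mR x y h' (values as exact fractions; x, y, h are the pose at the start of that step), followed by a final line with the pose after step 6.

0 20/281 4/73 1292/20513 4/73 -8 3 W
1 40/773 8/109 5272/84257 8/109 -9 3 N
2 10/157 5/101 1795/31714 5/101 -9 4 W
3 40/853 40/613 29320/522889 40/613 -10 4 N
4 20/349 4/89 1588/31061 4/89 -10 5 W
5 40/937 8/137 6488/128369 8/137 -11 5 N
6 10/193 5/122 2185/47092 5/122 -11 6 W
final -12 6 N

n=0: pose=(-8,3,W); sL=20/281, sR=4/73; mL=1292/20513, mR=4/73; mL+mR=2416/20513 → advance +1; mR−mL=-168/20513 → turn -1·90°
n=1: pose=(-9,3,N); sL=40/773, sR=8/109; mL=5272/84257, mR=8/109; mL+mR=11456/84257 → advance +1; mR−mL=912/84257 → turn +1·90°
n=2: pose=(-9,4,W); sL=10/157, sR=5/101; mL=1795/31714, mR=5/101; mL+mR=3365/31714 → advance +1; mR−mL=-225/31714 → turn -1·90°
n=3: pose=(-10,4,N); sL=40/853, sR=40/613; mL=29320/522889, mR=40/613; mL+mR=63440/522889 → advance +1; mR−mL=4800/522889 → turn +1·90°
n=4: pose=(-10,5,W); sL=20/349, sR=4/89; mL=1588/31061, mR=4/89; mL+mR=2984/31061 → advance +1; mR−mL=-192/31061 → turn -1·90°
n=5: pose=(-11,5,N); sL=40/937, sR=8/137; mL=6488/128369, mR=8/137; mL+mR=13984/128369 → advance +1; mR−mL=1008/128369 → turn +1·90°
n=6: pose=(-11,6,W); sL=10/193, sR=5/122; mL=2185/47092, mR=5/122; mL+mR=4115/47092 → advance +1; mR−mL=-255/47092 → turn -1·90°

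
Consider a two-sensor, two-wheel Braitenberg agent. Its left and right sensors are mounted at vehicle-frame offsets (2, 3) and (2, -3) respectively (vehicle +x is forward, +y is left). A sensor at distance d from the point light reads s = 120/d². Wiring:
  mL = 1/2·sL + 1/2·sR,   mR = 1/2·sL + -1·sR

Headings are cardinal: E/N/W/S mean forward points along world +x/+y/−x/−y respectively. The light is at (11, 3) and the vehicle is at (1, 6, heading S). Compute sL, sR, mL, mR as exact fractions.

left sensor world pos  = (4, 4); dL² = 50
right sensor world pos = (-2, 4); dR² = 170
sL = 120/50 = 12/5
sR = 120/170 = 12/17
mL = 1/2·sL + 1/2·sR = 132/85
mR = 1/2·sL + -1·sR = 42/85

12/5 12/17 132/85 42/85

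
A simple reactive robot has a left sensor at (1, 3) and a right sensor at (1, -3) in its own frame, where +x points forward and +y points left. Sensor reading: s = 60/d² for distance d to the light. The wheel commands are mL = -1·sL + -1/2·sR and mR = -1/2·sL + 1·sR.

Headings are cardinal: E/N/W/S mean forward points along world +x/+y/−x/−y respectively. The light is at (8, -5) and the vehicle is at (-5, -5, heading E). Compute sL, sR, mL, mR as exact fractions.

left sensor world pos  = (-4, -2); dL² = 153
right sensor world pos = (-4, -8); dR² = 153
sL = 60/153 = 20/51
sR = 60/153 = 20/51
mL = -1·sL + -1/2·sR = -10/17
mR = -1/2·sL + 1·sR = 10/51

20/51 20/51 -10/17 10/51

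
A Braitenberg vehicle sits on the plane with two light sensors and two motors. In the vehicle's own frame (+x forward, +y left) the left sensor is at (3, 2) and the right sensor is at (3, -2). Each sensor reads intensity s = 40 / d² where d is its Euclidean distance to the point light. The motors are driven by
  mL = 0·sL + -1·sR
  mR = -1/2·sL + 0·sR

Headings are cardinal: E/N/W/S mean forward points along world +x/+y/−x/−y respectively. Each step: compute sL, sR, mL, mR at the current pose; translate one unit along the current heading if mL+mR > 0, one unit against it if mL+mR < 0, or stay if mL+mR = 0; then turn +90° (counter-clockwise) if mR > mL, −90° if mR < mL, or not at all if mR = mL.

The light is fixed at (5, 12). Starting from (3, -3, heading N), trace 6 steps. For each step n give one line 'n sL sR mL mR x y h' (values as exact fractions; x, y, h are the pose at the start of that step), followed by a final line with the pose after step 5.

0 1/4 5/18 -5/18 -1/8 3 -3 N
1 40/349 40/221 -40/221 -20/349 3 -4 W
2 20/181 4/37 -4/37 -10/181 4 -4 S
3 40/173 40/293 -40/293 -20/173 4 -3 E
4 1/4 5/18 -5/18 -1/8 3 -3 N
5 40/349 40/221 -40/221 -20/349 3 -4 W
final 4 -4 S

n=0: pose=(3,-3,N); sL=1/4, sR=5/18; mL=-5/18, mR=-1/8; mL+mR=-29/72 → advance -1; mR−mL=11/72 → turn +1·90°
n=1: pose=(3,-4,W); sL=40/349, sR=40/221; mL=-40/221, mR=-20/349; mL+mR=-18380/77129 → advance -1; mR−mL=9540/77129 → turn +1·90°
n=2: pose=(4,-4,S); sL=20/181, sR=4/37; mL=-4/37, mR=-10/181; mL+mR=-1094/6697 → advance -1; mR−mL=354/6697 → turn +1·90°
n=3: pose=(4,-3,E); sL=40/173, sR=40/293; mL=-40/293, mR=-20/173; mL+mR=-12780/50689 → advance -1; mR−mL=1060/50689 → turn +1·90°
n=4: pose=(3,-3,N); sL=1/4, sR=5/18; mL=-5/18, mR=-1/8; mL+mR=-29/72 → advance -1; mR−mL=11/72 → turn +1·90°
n=5: pose=(3,-4,W); sL=40/349, sR=40/221; mL=-40/221, mR=-20/349; mL+mR=-18380/77129 → advance -1; mR−mL=9540/77129 → turn +1·90°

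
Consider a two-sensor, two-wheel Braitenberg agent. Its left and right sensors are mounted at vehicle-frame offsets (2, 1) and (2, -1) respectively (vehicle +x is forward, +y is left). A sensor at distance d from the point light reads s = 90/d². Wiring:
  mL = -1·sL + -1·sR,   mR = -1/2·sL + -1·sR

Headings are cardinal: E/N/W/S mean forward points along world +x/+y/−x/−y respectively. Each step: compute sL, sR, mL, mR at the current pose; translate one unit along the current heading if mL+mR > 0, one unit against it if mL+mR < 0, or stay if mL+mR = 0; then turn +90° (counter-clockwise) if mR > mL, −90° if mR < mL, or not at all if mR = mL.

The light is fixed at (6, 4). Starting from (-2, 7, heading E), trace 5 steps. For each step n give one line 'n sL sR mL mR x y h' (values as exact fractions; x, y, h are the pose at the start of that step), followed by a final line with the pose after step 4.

n=0: pose=(-2,7,E); sL=45/26, sR=9/4; mL=-207/52, mR=-81/26; mL+mR=-369/52 → advance -1; mR−mL=45/52 → turn +1·90°
n=1: pose=(-3,7,N); sL=18/25, sR=90/89; mL=-3852/2225, mR=-3051/2225; mL+mR=-6903/2225 → advance -1; mR−mL=9/25 → turn +1·90°
n=2: pose=(-3,6,W); sL=45/61, sR=9/13; mL=-1134/793, mR=-1683/1586; mL+mR=-3951/1586 → advance -1; mR−mL=45/122 → turn +1·90°
n=3: pose=(-2,6,S); sL=90/49, sR=10/9; mL=-1300/441, mR=-895/441; mL+mR=-2195/441 → advance -1; mR−mL=45/49 → turn +1·90°
n=4: pose=(-2,7,E); sL=45/26, sR=9/4; mL=-207/52, mR=-81/26; mL+mR=-369/52 → advance -1; mR−mL=45/52 → turn +1·90°

0 45/26 9/4 -207/52 -81/26 -2 7 E
1 18/25 90/89 -3852/2225 -3051/2225 -3 7 N
2 45/61 9/13 -1134/793 -1683/1586 -3 6 W
3 90/49 10/9 -1300/441 -895/441 -2 6 S
4 45/26 9/4 -207/52 -81/26 -2 7 E
final -3 7 N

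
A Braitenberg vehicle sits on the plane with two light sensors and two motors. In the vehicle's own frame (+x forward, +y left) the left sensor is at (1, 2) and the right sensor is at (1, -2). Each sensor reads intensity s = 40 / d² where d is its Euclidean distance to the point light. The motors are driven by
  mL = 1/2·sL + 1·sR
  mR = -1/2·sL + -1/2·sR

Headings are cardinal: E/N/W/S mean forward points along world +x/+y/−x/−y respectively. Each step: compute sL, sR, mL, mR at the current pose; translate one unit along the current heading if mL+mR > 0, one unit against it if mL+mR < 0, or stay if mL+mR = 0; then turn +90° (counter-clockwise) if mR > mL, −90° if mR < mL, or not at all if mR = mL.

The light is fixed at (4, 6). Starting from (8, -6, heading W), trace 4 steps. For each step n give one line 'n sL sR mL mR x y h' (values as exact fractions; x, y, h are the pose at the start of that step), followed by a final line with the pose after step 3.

n=0: pose=(8,-6,W); sL=8/41, sR=40/109; mL=2076/4469, mR=-1256/4469; mL+mR=20/109 → advance +1; mR−mL=-3332/4469 → turn -1·90°
n=1: pose=(7,-6,N); sL=20/61, sR=20/73; mL=1950/4453, mR=-1340/4453; mL+mR=10/73 → advance +1; mR−mL=-3290/4453 → turn -1·90°
n=2: pose=(7,-5,E); sL=40/97, sR=8/37; mL=1516/3589, mR=-1128/3589; mL+mR=4/37 → advance +1; mR−mL=-2644/3589 → turn -1·90°
n=3: pose=(8,-5,S); sL=2/9, sR=10/37; mL=127/333, mR=-82/333; mL+mR=5/37 → advance +1; mR−mL=-209/333 → turn -1·90°

0 8/41 40/109 2076/4469 -1256/4469 8 -6 W
1 20/61 20/73 1950/4453 -1340/4453 7 -6 N
2 40/97 8/37 1516/3589 -1128/3589 7 -5 E
3 2/9 10/37 127/333 -82/333 8 -5 S
final 8 -6 W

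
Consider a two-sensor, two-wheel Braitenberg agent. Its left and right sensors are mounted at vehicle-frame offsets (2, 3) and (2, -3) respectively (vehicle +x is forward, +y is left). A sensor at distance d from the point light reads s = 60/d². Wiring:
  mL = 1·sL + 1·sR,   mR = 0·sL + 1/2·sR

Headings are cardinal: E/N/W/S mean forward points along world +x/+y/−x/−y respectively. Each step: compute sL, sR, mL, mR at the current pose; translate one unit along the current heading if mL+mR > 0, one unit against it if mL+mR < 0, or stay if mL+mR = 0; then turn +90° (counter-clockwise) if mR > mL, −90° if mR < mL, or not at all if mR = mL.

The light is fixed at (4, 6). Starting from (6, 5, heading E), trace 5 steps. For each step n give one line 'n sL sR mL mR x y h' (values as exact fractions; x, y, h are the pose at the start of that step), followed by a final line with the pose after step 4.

n=0: pose=(6,5,E); sL=3, sR=15/8; mL=39/8, mR=15/16; mL+mR=93/16 → advance +1; mR−mL=-63/16 → turn -1·90°
n=1: pose=(7,5,S); sL=4/3, sR=20/3; mL=8, mR=10/3; mL+mR=34/3 → advance +1; mR−mL=-14/3 → turn -1·90°
n=2: pose=(7,4,W); sL=30/13, sR=30; mL=420/13, mR=15; mL+mR=615/13 → advance +1; mR−mL=-225/13 → turn -1·90°
n=3: pose=(6,4,N); sL=60, sR=12/5; mL=312/5, mR=6/5; mL+mR=318/5 → advance +1; mR−mL=-306/5 → turn -1·90°
n=4: pose=(6,5,E); sL=3, sR=15/8; mL=39/8, mR=15/16; mL+mR=93/16 → advance +1; mR−mL=-63/16 → turn -1·90°

0 3 15/8 39/8 15/16 6 5 E
1 4/3 20/3 8 10/3 7 5 S
2 30/13 30 420/13 15 7 4 W
3 60 12/5 312/5 6/5 6 4 N
4 3 15/8 39/8 15/16 6 5 E
final 7 5 S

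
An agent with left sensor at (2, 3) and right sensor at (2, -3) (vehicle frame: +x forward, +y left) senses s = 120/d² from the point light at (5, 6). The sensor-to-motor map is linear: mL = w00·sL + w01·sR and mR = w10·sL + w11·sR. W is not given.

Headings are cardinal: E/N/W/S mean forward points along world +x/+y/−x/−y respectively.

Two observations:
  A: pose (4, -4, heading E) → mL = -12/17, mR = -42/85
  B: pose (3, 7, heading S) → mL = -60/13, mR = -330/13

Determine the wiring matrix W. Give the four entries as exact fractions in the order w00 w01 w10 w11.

0 -1 -1/2 1

obs A: pose=(4,-4,E) → sL=12/5, sR=12/17, mL=-12/17, mR=-42/85
obs B: pose=(3,7,S) → sL=60, sR=60/13, mL=-60/13, mR=-330/13
sensor matrix S = [[12/5, 12/17], [60, 60/13]]; det S = -6912/221
solve [mL_A; mL_B] = S·[w00; w01] and [mR_A; mR_B] = S·[w10; w11]:
  w00 = 0, w01 = -1, w10 = -1/2, w11 = 1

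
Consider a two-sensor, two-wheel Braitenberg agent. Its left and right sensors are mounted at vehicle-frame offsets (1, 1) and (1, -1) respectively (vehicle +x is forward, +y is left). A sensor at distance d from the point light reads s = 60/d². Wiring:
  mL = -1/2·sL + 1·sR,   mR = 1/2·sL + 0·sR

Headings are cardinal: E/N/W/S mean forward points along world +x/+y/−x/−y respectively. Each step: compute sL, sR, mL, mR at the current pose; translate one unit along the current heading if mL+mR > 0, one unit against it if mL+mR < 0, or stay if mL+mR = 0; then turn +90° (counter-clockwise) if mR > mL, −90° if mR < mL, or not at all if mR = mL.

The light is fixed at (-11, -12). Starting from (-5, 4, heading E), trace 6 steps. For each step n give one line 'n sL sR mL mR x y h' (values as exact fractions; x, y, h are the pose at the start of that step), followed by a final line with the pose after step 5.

0 30/169 30/137 3015/23153 15/169 -5 4 E
1 60/289 20/87 3170/25143 30/289 -4 4 S
2 15/58 15/73 645/8468 15/116 -4 3 W
3 12/49 60/221 1614/10829 6/49 -5 3 S
4 30/97 6/25 207/2425 15/97 -5 2 W
5 12/41 12/37 270/1517 6/41 -6 2 S
final -6 1 W

n=0: pose=(-5,4,E); sL=30/169, sR=30/137; mL=3015/23153, mR=15/169; mL+mR=30/137 → advance +1; mR−mL=-960/23153 → turn -1·90°
n=1: pose=(-4,4,S); sL=60/289, sR=20/87; mL=3170/25143, mR=30/289; mL+mR=20/87 → advance +1; mR−mL=-560/25143 → turn -1·90°
n=2: pose=(-4,3,W); sL=15/58, sR=15/73; mL=645/8468, mR=15/116; mL+mR=15/73 → advance +1; mR−mL=225/4234 → turn +1·90°
n=3: pose=(-5,3,S); sL=12/49, sR=60/221; mL=1614/10829, mR=6/49; mL+mR=60/221 → advance +1; mR−mL=-288/10829 → turn -1·90°
n=4: pose=(-5,2,W); sL=30/97, sR=6/25; mL=207/2425, mR=15/97; mL+mR=6/25 → advance +1; mR−mL=168/2425 → turn +1·90°
n=5: pose=(-6,2,S); sL=12/41, sR=12/37; mL=270/1517, mR=6/41; mL+mR=12/37 → advance +1; mR−mL=-48/1517 → turn -1·90°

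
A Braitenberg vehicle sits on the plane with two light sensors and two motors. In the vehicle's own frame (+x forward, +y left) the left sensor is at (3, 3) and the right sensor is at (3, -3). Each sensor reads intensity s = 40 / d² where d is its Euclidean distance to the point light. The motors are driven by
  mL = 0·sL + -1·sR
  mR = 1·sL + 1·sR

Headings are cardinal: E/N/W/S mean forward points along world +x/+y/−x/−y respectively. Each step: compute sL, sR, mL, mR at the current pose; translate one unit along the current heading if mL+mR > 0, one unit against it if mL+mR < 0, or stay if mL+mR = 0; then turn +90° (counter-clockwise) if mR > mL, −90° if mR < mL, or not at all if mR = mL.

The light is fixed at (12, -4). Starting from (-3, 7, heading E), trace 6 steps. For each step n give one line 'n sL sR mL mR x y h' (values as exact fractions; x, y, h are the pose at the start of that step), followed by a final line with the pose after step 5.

0 2/17 5/26 -5/26 137/442 -3 7 E
1 8/97 40/317 -40/317 6416/30749 -2 7 N
2 4/37 20/257 -20/257 1768/9509 -2 8 W
3 8/45 8/81 -8/81 112/405 -3 8 S
4 2/17 5/26 -5/26 137/442 -3 7 E
5 8/97 40/317 -40/317 6416/30749 -2 7 N
final -2 8 W

n=0: pose=(-3,7,E); sL=2/17, sR=5/26; mL=-5/26, mR=137/442; mL+mR=2/17 → advance +1; mR−mL=111/221 → turn +1·90°
n=1: pose=(-2,7,N); sL=8/97, sR=40/317; mL=-40/317, mR=6416/30749; mL+mR=8/97 → advance +1; mR−mL=10296/30749 → turn +1·90°
n=2: pose=(-2,8,W); sL=4/37, sR=20/257; mL=-20/257, mR=1768/9509; mL+mR=4/37 → advance +1; mR−mL=2508/9509 → turn +1·90°
n=3: pose=(-3,8,S); sL=8/45, sR=8/81; mL=-8/81, mR=112/405; mL+mR=8/45 → advance +1; mR−mL=152/405 → turn +1·90°
n=4: pose=(-3,7,E); sL=2/17, sR=5/26; mL=-5/26, mR=137/442; mL+mR=2/17 → advance +1; mR−mL=111/221 → turn +1·90°
n=5: pose=(-2,7,N); sL=8/97, sR=40/317; mL=-40/317, mR=6416/30749; mL+mR=8/97 → advance +1; mR−mL=10296/30749 → turn +1·90°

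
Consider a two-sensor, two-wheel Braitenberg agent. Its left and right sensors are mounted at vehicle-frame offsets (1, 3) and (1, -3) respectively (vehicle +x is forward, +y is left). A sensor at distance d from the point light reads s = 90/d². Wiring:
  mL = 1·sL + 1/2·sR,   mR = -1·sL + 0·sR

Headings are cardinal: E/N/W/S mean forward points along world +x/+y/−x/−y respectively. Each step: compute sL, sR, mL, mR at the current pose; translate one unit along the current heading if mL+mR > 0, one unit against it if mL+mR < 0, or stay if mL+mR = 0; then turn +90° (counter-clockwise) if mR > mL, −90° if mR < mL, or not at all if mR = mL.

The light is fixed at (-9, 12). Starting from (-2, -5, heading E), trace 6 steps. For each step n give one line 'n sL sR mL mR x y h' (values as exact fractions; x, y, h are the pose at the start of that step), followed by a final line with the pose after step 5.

n=0: pose=(-2,-5,E); sL=9/26, sR=45/232; mL=2673/6032, mR=-9/26; mL+mR=45/464 → advance +1; mR−mL=-4761/6032 → turn -1·90°
n=1: pose=(-1,-5,S); sL=18/89, sR=90/349; mL=10287/31061, mR=-18/89; mL+mR=45/349 → advance +1; mR−mL=-16569/31061 → turn -1·90°
n=2: pose=(-1,-6,W); sL=9/49, sR=45/137; mL=4671/13426, mR=-9/49; mL+mR=45/274 → advance +1; mR−mL=-7137/13426 → turn -1·90°
n=3: pose=(-2,-6,N); sL=18/61, sR=90/389; mL=9747/23729, mR=-18/61; mL+mR=45/389 → advance +1; mR−mL=-16749/23729 → turn -1·90°
n=4: pose=(-2,-5,E); sL=9/26, sR=45/232; mL=2673/6032, mR=-9/26; mL+mR=45/464 → advance +1; mR−mL=-4761/6032 → turn -1·90°
n=5: pose=(-1,-5,S); sL=18/89, sR=90/349; mL=10287/31061, mR=-18/89; mL+mR=45/349 → advance +1; mR−mL=-16569/31061 → turn -1·90°

0 9/26 45/232 2673/6032 -9/26 -2 -5 E
1 18/89 90/349 10287/31061 -18/89 -1 -5 S
2 9/49 45/137 4671/13426 -9/49 -1 -6 W
3 18/61 90/389 9747/23729 -18/61 -2 -6 N
4 9/26 45/232 2673/6032 -9/26 -2 -5 E
5 18/89 90/349 10287/31061 -18/89 -1 -5 S
final -1 -6 W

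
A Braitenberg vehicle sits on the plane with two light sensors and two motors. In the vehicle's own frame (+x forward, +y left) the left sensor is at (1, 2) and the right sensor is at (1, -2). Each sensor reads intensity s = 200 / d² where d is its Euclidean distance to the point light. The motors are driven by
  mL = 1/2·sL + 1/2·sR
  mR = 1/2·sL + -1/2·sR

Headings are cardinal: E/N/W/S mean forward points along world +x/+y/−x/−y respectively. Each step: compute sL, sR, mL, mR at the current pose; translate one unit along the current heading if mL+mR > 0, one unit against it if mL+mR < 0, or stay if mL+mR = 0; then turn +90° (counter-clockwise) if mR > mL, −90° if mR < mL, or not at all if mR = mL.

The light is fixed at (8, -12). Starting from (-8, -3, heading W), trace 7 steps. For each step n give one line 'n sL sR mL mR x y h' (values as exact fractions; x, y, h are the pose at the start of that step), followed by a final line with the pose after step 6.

0 100/169 20/41 3740/6929 360/6929 -8 -3 W
1 200/461 8/13 3144/5993 -544/5993 -9 -3 N
2 1/2 5/8 9/16 -1/16 -9 -2 E
3 200/277 40/81 13640/22437 2560/22437 -8 -2 S
4 100/169 20/41 3740/6929 360/6929 -8 -3 W
5 200/461 8/13 3144/5993 -544/5993 -9 -3 N
6 1/2 5/8 9/16 -1/16 -9 -2 E
final -8 -2 S

n=0: pose=(-8,-3,W); sL=100/169, sR=20/41; mL=3740/6929, mR=360/6929; mL+mR=100/169 → advance +1; mR−mL=-20/41 → turn -1·90°
n=1: pose=(-9,-3,N); sL=200/461, sR=8/13; mL=3144/5993, mR=-544/5993; mL+mR=200/461 → advance +1; mR−mL=-8/13 → turn -1·90°
n=2: pose=(-9,-2,E); sL=1/2, sR=5/8; mL=9/16, mR=-1/16; mL+mR=1/2 → advance +1; mR−mL=-5/8 → turn -1·90°
n=3: pose=(-8,-2,S); sL=200/277, sR=40/81; mL=13640/22437, mR=2560/22437; mL+mR=200/277 → advance +1; mR−mL=-40/81 → turn -1·90°
n=4: pose=(-8,-3,W); sL=100/169, sR=20/41; mL=3740/6929, mR=360/6929; mL+mR=100/169 → advance +1; mR−mL=-20/41 → turn -1·90°
n=5: pose=(-9,-3,N); sL=200/461, sR=8/13; mL=3144/5993, mR=-544/5993; mL+mR=200/461 → advance +1; mR−mL=-8/13 → turn -1·90°
n=6: pose=(-9,-2,E); sL=1/2, sR=5/8; mL=9/16, mR=-1/16; mL+mR=1/2 → advance +1; mR−mL=-5/8 → turn -1·90°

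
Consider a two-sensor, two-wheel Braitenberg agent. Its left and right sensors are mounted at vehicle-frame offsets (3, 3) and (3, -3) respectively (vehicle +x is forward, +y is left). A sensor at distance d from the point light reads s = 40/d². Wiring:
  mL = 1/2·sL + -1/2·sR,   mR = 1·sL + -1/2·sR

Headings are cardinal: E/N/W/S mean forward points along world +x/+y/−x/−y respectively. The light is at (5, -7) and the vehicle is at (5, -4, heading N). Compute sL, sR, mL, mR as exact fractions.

8/9 8/9 0 4/9

left sensor world pos  = (2, -1); dL² = 45
right sensor world pos = (8, -1); dR² = 45
sL = 40/45 = 8/9
sR = 40/45 = 8/9
mL = 1/2·sL + -1/2·sR = 0
mR = 1·sL + -1/2·sR = 4/9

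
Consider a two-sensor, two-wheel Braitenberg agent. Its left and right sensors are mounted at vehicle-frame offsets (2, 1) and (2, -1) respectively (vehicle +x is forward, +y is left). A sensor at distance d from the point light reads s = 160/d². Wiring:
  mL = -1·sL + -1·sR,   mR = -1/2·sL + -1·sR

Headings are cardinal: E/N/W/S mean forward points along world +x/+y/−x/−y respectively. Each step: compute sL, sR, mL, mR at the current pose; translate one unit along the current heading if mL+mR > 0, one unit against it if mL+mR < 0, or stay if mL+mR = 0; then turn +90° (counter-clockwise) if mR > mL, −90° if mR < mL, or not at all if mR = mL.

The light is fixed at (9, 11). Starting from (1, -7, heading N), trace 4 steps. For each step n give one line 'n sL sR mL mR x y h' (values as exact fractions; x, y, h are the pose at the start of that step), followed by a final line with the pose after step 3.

0 160/337 32/61 -20544/20557 -15664/20557 1 -7 N
1 8/25 20/53 -924/1325 -712/1325 1 -8 W
2 160/477 32/101 -31424/48177 -23344/48177 2 -8 S
3 80/157 80/193 -28000/30301 -20280/30301 2 -7 E
final 1 -7 N

n=0: pose=(1,-7,N); sL=160/337, sR=32/61; mL=-20544/20557, mR=-15664/20557; mL+mR=-36208/20557 → advance -1; mR−mL=80/337 → turn +1·90°
n=1: pose=(1,-8,W); sL=8/25, sR=20/53; mL=-924/1325, mR=-712/1325; mL+mR=-1636/1325 → advance -1; mR−mL=4/25 → turn +1·90°
n=2: pose=(2,-8,S); sL=160/477, sR=32/101; mL=-31424/48177, mR=-23344/48177; mL+mR=-18256/16059 → advance -1; mR−mL=80/477 → turn +1·90°
n=3: pose=(2,-7,E); sL=80/157, sR=80/193; mL=-28000/30301, mR=-20280/30301; mL+mR=-48280/30301 → advance -1; mR−mL=40/157 → turn +1·90°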